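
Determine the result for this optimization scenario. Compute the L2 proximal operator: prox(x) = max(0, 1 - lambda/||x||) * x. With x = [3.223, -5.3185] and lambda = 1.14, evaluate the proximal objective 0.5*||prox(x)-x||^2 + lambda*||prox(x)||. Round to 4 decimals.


Step 1: Compute ||x||.
||x|| = 6.2189
Step 2: Compute scaling factor.
scale = max(0, 1 - 1.14/6.2189) = 0.8167
Step 3: prox(x) = [2.6322, -4.3435]
||prox(x)|| = 5.0789
Step 4: Proximal objective.
0.5*||prox-x||^2 = 0.6498
lambda*||prox|| = 5.7899
Total = 6.4397


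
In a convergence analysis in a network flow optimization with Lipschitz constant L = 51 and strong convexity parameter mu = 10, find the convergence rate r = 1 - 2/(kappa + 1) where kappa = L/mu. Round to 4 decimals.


Step 1: Compute the condition number.
kappa = L/mu = 51/10 = 5.1
Step 2: Compute the convergence rate.
r = 1 - 2/(kappa + 1) = 1 - 2*mu/(L + mu) = (L - mu)/(L + mu) = 41/61 = 0.6721


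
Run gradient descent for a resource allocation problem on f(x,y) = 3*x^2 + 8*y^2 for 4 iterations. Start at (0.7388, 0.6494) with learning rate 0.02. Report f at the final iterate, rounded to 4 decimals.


Gradient descent on f(x,y) = 3*x^2 + 8*y^2.
Starting point: (0.7388, 0.6494), alpha = 0.02
Step 1: grad_x = 2*3*0.7388 = 4.4328, grad_y = 2*8*0.6494 = 10.3904
  x_1 = 0.7388 - 0.02*4.4328 = 0.6501
  y_1 = 0.6494 - 0.02*10.3904 = 0.4416
Step 2: grad_x = 2*3*0.6501 = 3.9009, grad_y = 2*8*0.4416 = 7.0655
  x_2 = 0.6501 - 0.02*3.9009 = 0.5721
  y_2 = 0.4416 - 0.02*7.0655 = 0.3003
Step 3: grad_x = 2*3*0.5721 = 3.4328, grad_y = 2*8*0.3003 = 4.8045
  x_3 = 0.5721 - 0.02*3.4328 = 0.5035
  y_3 = 0.3003 - 0.02*4.8045 = 0.2042
Step 4: grad_x = 2*3*0.5035 = 3.0208, grad_y = 2*8*0.2042 = 3.2671
  x_4 = 0.5035 - 0.02*3.0208 = 0.4431
  y_4 = 0.2042 - 0.02*3.2671 = 0.1389
f(0.4431, 0.1389) = 3*0.4431^2 + 8*0.1389^2 = 0.7431


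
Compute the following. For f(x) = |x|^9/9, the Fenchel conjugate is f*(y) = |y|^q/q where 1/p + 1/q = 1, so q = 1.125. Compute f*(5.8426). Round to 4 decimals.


The conjugate exponent q satisfies 1/p + 1/q = 1.
p = 9, so q = 9/(9 - 1) = 1.125
|y|^q = 5.8426^1.125 = 7.285
f*(5.8426) = 7.285 / 1.125 = 6.4756


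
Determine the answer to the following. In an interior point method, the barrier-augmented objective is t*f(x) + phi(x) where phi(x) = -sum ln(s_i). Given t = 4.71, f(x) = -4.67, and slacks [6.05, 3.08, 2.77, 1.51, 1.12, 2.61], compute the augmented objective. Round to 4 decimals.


Step 1: Compute log-barrier.
ln values: [1.8001, 1.1249, 1.0188, 0.4121, 0.1133, 0.9594]
phi = -(1.8001 + 1.1249 + 1.0188 + 0.4121 + 0.1133 + 0.9594) = -5.4286
Step 2: Compute augmented objective.
t*f(x) = 4.71*-4.67 = -21.9957
Total = -21.9957 - 5.4286 = -27.4243


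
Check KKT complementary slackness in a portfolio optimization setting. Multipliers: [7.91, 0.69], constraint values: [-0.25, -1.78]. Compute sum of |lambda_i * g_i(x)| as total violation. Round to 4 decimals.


KKT complementary slackness check:
lambda_1 * g_1 = 7.91 * -0.25 = -1.9775
lambda_2 * g_2 = 0.69 * -1.78 = -1.2282
Total violation = 1.9775 + 1.2282 = 3.2057


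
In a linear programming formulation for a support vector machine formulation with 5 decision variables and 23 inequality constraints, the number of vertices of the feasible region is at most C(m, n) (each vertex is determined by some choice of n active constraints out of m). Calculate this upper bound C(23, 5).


Each vertex corresponds to some choice of n active constraints out of m, so the number of vertices is at most C(m, n) = m! / (n!(m-n)!).
m = 23, n = 5
Numerator: 23 * 22 * 21 * 20 * 19
Denominator: 5! = 120
C(23, 5) = 33649


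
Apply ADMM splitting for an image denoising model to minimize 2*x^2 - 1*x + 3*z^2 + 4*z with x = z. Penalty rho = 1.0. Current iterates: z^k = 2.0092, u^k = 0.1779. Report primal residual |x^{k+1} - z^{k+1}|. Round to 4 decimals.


ADMM iteration with rho = 1.0, z^k = 2.0092, u^k = 0.1779
Step 1: x-update.
Minimize 2*x^2 - 1*x + (1.0/2)*(x - 2.0092 + 0.1779)^2
FOC: (2*2 + 1.0)*x = 1 + 1.0*(2.0092 - 0.1779)
x^{k+1} = 0.5663
Step 2: z-update.
Minimize 3*z^2 + 4*z + (1.0/2)*(0.5663 - z + 0.1779)^2
FOC: (2*3 + 1.0)*z = -4 + 1.0*(0.5663 + 0.1779)
z^{k+1} = -0.4651
Step 3: u-update.
u^{k+1} = 0.1779 + 0.5663 + 0.4651 = 1.2093
Step 4: Primal residual = |0.5663 + 0.4651| = 1.0314


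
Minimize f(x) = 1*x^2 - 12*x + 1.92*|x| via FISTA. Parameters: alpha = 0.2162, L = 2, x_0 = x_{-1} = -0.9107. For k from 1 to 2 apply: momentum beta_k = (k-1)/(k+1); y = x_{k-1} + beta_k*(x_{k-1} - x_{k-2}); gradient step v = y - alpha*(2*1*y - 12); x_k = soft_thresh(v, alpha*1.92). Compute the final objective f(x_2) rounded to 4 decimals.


FISTA on f(x) = 1*x^2 - 12*x + 1.92*|x|
L = 2, alpha = 0.2162
Iteration 1: beta = 0.0, y = -0.9107 + 0.0*(-0.9107 + 0.9107) = -0.9107
  grad(y) = -13.8214, v = y - alpha*grad = 2.0775
  prox(v) = soft_thresh(2.0775, 0.4151) = 1.6624
Iteration 2: beta = 0.3333, y = 1.6624 + 0.3333*(1.6624 + 0.9107) = 2.5201
  grad(y) = -6.9598, v = y - alpha*grad = 4.0248
  prox(v) = soft_thresh(4.0248, 0.4151) = 3.6097
f(x_2) = 1*3.6097^2 - 12*3.6097 + 1.92*|3.6097| = -23.3558


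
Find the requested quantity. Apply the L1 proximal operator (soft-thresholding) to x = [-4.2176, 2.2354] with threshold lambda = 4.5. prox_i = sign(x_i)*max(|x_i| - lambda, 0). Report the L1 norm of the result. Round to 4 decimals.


Soft-thresholding with lambda = 4.5:
prox(-4.2176) = sign(-4.2176)*max(|-4.2176| - 4.5, 0) = 0.0
prox(2.2354) = sign(2.2354)*max(|2.2354| - 4.5, 0) = 0.0
prox(x) = [0.0, 0.0]
||prox(x)||_1 = 0.0 + 0.0 = 0.0


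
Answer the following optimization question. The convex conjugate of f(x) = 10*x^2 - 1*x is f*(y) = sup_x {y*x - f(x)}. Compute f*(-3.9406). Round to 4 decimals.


f*(y) = sup_x {y*x - a*x^2 - b*x} = sup_x {(y-b)*x - a*x^2}
FOC: (y - b) - 2a*x = 0 => x* = (y - b)/(2a)
x* = (-3.9406 + 1)/(2*10) = -0.147
f*(-3.9406) = (y-b)^2/(4a) = (-3.9406 + 1)^2/(4*10)
= 8.6471/40 = 0.2162


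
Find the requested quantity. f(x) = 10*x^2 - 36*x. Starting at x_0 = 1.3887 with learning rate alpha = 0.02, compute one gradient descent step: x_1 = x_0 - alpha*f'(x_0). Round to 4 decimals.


We compute the gradient at x_0 and apply the update.
f'(x) = 20*x - 36
f'(1.3887) = 20*1.3887 - 36 = -8.226
x_1 = 1.3887 - 0.02*-8.226 = 1.5532


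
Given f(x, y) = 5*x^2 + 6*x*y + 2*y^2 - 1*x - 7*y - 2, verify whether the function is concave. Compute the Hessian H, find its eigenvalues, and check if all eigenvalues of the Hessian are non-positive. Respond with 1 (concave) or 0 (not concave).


The Hessian of f(x,y) = 5*x^2 + 6*x*y + 2*y^2 - 1*x - 7*y - 2 is:
H = [[10, 6], [6, 4]]
Trace = 10 + 4 = 14
Determinant = 10*4 - (6)^2 = 4
Discriminant = (14)^2 - 4*4 = 180.0
Eigenvalues: lambda_1 = 0.2918, lambda_2 = 13.7082
The function is not concave.

0


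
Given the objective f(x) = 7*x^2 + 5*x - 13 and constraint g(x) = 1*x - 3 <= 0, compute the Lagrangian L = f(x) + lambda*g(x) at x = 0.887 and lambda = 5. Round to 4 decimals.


Step 1: Evaluate f(x).
f(0.887) = 7*0.887^2 + 5*0.887 - 13 = -3.0576
Step 2: Evaluate g(x).
g(0.887) = 1*0.887 - 3 = -2.113
Step 3: Compute Lagrangian.
L = -3.0576 + 5*-2.113 = -13.6226


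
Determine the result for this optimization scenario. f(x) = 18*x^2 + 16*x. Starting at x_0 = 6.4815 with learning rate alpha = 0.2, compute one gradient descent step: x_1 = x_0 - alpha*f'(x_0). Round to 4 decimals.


We compute the gradient at x_0 and apply the update.
f'(x) = 36*x + 16
f'(6.4815) = 36*6.4815 + 16 = 249.334
x_1 = 6.4815 - 0.2*249.334 = -43.3853


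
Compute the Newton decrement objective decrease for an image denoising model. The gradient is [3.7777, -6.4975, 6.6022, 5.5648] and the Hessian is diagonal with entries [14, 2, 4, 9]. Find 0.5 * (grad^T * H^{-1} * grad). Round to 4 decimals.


Step 1: H is diagonal, so H^(-1) * g = [0.2698, -3.2488, 1.6506, 0.6183].
Step 2: g^T H^(-1) g = sum_i g_i^2 / H_ii
  = (3.7777)^2/14 + (-6.4975)^2/2 + (6.6022)^2/4 + (5.5648)^2/9
  = 1.0194 + 21.1088 + 10.8973 + 3.4408 = 36.4662
Step 3: Objective decrease = 0.5 * g^T H^(-1) g = 18.2331


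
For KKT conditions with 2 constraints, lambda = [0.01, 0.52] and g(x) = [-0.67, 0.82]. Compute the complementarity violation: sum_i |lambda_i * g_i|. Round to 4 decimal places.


KKT complementary slackness check:
lambda_1 * g_1 = 0.01 * -0.67 = -0.0067
lambda_2 * g_2 = 0.52 * 0.82 = 0.4264
Total violation = 0.0067 + 0.4264 = 0.4331


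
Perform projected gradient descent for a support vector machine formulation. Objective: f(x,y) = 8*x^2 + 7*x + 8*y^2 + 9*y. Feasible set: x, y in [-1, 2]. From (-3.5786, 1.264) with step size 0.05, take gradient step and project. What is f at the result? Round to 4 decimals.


Step 1: Compute gradient at (-3.5786, 1.264).
grad_x = 2*8*-3.5786 + 7 = -50.2576
grad_y = 2*8*1.264 + 9 = 29.224
Step 2: Gradient step.
x_raw = -3.5786 - 0.05*-50.2576 = -1.0657
y_raw = 1.264 - 0.05*29.224 = -0.1972
Step 3: Project onto [-1, 2].
x_proj = clip(-1.0657) = -1.0
y_proj = clip(-0.1972) = -0.1972
Step 4: Evaluate f.
f(-1.0, -0.1972) = -0.4637


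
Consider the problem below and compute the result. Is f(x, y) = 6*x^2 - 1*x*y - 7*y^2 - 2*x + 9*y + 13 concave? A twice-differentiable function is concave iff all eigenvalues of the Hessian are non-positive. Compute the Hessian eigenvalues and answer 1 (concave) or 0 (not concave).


The Hessian of f(x,y) = 6*x^2 - 1*x*y - 7*y^2 - 2*x + 9*y + 13 is:
H = [[12, -1], [-1, -14]]
Trace = 12 - 14 = -2
Determinant = 12*-14 - (-1)^2 = -169
Discriminant = (-2)^2 - 4*-169 = 680.0
Eigenvalues: lambda_1 = -14.0384, lambda_2 = 12.0384
The function is not concave.

0


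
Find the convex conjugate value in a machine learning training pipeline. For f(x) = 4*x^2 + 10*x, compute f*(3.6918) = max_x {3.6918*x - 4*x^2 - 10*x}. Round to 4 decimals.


f*(y) = sup_x {y*x - a*x^2 - b*x} = sup_x {(y-b)*x - a*x^2}
FOC: (y - b) - 2a*x = 0 => x* = (y - b)/(2a)
x* = (3.6918 - 10)/(2*4) = -0.7885
f*(3.6918) = (y-b)^2/(4a) = (3.6918 - 10)^2/(4*4)
= 39.7934/16 = 2.4871


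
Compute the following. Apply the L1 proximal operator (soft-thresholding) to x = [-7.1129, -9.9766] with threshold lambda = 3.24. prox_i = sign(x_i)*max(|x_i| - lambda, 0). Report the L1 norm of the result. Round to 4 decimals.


Soft-thresholding with lambda = 3.24:
prox(-7.1129) = sign(-7.1129)*max(|-7.1129| - 3.24, 0) = -3.8729
prox(-9.9766) = sign(-9.9766)*max(|-9.9766| - 3.24, 0) = -6.7366
prox(x) = [-3.8729, -6.7366]
||prox(x)||_1 = 3.8729 + 6.7366 = 10.6095


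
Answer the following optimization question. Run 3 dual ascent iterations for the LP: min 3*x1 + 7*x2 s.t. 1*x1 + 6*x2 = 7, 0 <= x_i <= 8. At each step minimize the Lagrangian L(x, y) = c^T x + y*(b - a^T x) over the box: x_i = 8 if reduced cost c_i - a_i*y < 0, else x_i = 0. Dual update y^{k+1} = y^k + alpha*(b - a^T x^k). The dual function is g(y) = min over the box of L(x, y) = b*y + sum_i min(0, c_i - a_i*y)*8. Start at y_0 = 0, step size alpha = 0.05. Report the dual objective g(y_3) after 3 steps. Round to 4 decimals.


Dual ascent for LP: min 3*x1 + 7*x2, 1*x1 + 6*x2 = 7, 0 <= x_i <= 8
Step 1: y^k = 0.0, reduced costs: (3.0, 7.0)
  x^k = (0.0, 0.0), subgradient = b - a^T x = 7.0
  y^{k+1} = 0.0 + 0.05*7.0 = 0.35
Step 2: y^k = 0.35, reduced costs: (2.65, 4.9)
  x^k = (0.0, 0.0), subgradient = b - a^T x = 7.0
  y^{k+1} = 0.35 + 0.05*7.0 = 0.7
Step 3: y^k = 0.7, reduced costs: (2.3, 2.8)
  x^k = (0.0, 0.0), subgradient = b - a^T x = 7.0
  y^{k+1} = 0.7 + 0.05*7.0 = 1.05
Dual objective at y_3 = 1.05: reduced costs (1.95, 0.7), box minimizer x = (0.0, 0.0)
g(y_3) = b*y + (c1 - a1*y)*x1 + (c2 - a2*y)*x2 = 7*1.05 + 1.95*0.0 + 0.7*0.0 = 7.35 + 0.0 + 0.0 = 7.35


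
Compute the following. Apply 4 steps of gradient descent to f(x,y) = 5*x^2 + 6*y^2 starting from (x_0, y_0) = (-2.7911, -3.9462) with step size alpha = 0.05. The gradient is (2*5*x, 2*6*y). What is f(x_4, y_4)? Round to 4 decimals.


Gradient descent on f(x,y) = 5*x^2 + 6*y^2.
Starting point: (-2.7911, -3.9462), alpha = 0.05
Step 1: grad_x = 2*5*-2.7911 = -27.911, grad_y = 2*6*-3.9462 = -47.3544
  x_1 = -2.7911 - 0.05*-27.911 = -1.3956
  y_1 = -3.9462 - 0.05*-47.3544 = -1.5785
Step 2: grad_x = 2*5*-1.3956 = -13.9555, grad_y = 2*6*-1.5785 = -18.9418
  x_2 = -1.3956 - 0.05*-13.9555 = -0.6978
  y_2 = -1.5785 - 0.05*-18.9418 = -0.6314
Step 3: grad_x = 2*5*-0.6978 = -6.9778, grad_y = 2*6*-0.6314 = -7.5767
  x_3 = -0.6978 - 0.05*-6.9778 = -0.3489
  y_3 = -0.6314 - 0.05*-7.5767 = -0.2526
Step 4: grad_x = 2*5*-0.3489 = -3.4889, grad_y = 2*6*-0.2526 = -3.0307
  x_4 = -0.3489 - 0.05*-3.4889 = -0.1744
  y_4 = -0.2526 - 0.05*-3.0307 = -0.101
f(-0.1744, -0.101) = 5*(-0.1744)^2 + 6*(-0.101)^2 = 0.2134


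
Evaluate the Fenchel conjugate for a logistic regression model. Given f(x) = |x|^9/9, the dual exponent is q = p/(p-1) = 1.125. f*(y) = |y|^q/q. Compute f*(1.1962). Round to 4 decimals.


The conjugate exponent q satisfies 1/p + 1/q = 1.
p = 9, so q = 9/(9 - 1) = 1.125
|y|^q = 1.1962^1.125 = 1.2233
f*(1.1962) = 1.2233 / 1.125 = 1.0874


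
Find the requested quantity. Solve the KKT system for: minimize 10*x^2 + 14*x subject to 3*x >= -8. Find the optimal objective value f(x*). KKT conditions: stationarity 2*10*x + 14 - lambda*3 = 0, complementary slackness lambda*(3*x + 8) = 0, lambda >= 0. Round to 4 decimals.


Step 1: Try lambda = 0 (constraint inactive).
Stationarity: 2*10*x + 14 = 0
x* = -14/(2*10) = -0.7
Check constraint: 3*-0.7 = -2.1 >= -8 -- satisfied.
Step 2: Compute optimal value.
f(x*) = 10*(-0.7)^2 + 14*(-0.7) = -4.9


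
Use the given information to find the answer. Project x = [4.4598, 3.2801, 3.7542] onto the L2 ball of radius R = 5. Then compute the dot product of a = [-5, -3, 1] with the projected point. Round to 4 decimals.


Step 1: Compute ||x|| (intermediates to 6 decimals).
||x|| = sqrt(4.4598^2 + 3.2801^2 + 3.7542^2) = 6.689013
Step 2: Project.
Since ||x|| > R, scale = R/||x|| = 5/6.689013 = 0.747494, proj(x) = scale * x
proj(x) = [3.333674, 2.451855, 2.806242]
Step 3: Dot product.
a^T * proj(x) = -5*3.333674 - 3*2.451855 + 1*2.806242 = -21.2177


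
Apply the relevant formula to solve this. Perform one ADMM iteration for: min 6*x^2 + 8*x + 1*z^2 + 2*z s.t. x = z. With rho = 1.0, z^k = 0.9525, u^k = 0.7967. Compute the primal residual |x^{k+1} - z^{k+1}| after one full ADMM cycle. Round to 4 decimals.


ADMM iteration with rho = 1.0, z^k = 0.9525, u^k = 0.7967
Step 1: x-update.
Minimize 6*x^2 + 8*x + (1.0/2)*(x - 0.9525 + 0.7967)^2
FOC: (2*6 + 1.0)*x = -8 + 1.0*(0.9525 - 0.7967)
x^{k+1} = -0.6034
Step 2: z-update.
Minimize 1*z^2 + 2*z + (1.0/2)*(-0.6034 - z + 0.7967)^2
FOC: (2*1 + 1.0)*z = -2 + 1.0*(-0.6034 + 0.7967)
z^{k+1} = -0.6022
Step 3: u-update.
u^{k+1} = 0.7967 - 0.6034 + 0.6022 = 0.7955
Step 4: Primal residual = |-0.6034 + 0.6022| = 0.0012


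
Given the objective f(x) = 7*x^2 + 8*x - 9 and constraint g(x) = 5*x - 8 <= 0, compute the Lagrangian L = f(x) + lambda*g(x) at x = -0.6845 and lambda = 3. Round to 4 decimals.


Step 1: Evaluate f(x).
f(-0.6845) = 7*(-0.6845)^2 + 8*(-0.6845) - 9 = -11.1962
Step 2: Evaluate g(x).
g(-0.6845) = 5*-0.6845 - 8 = -11.4225
Step 3: Compute Lagrangian.
L = -11.1962 + 3*-11.4225 = -45.4637


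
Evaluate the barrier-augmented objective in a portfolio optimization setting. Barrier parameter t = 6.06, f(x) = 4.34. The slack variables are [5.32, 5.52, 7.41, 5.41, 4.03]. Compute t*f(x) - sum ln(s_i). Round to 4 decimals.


Step 1: Compute log-barrier.
ln values: [1.6715, 1.7084, 2.0028, 1.6882, 1.3938]
phi = -(1.6715 + 1.7084 + 2.0028 + 1.6882 + 1.3938) = -8.4647
Step 2: Compute augmented objective.
t*f(x) = 6.06*4.34 = 26.3004
Total = 26.3004 - 8.4647 = 17.8357


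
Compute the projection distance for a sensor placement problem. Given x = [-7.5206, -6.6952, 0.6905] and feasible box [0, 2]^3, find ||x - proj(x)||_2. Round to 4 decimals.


Project each component onto [0, 2].
clip(-7.5206) = 0.0, clip(-6.6952) = 0.0, clip(0.6905) = 0.6905
Projection = [0.0, 0.0, 0.6905]
Squared diffs: [56.5594, 44.8257, 0.0]
Distance = sqrt(101.3851) = 10.069


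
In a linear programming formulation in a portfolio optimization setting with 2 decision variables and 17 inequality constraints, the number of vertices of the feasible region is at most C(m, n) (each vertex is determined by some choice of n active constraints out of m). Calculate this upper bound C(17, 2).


Each vertex corresponds to some choice of n active constraints out of m, so the number of vertices is at most C(m, n) = m! / (n!(m-n)!).
m = 17, n = 2
Numerator: 17 * 16
Denominator: 2! = 2
C(17, 2) = 136


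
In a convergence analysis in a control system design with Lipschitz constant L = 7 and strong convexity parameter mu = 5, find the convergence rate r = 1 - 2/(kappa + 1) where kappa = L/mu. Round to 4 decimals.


Step 1: Compute the condition number.
kappa = L/mu = 7/5 = 1.4
Step 2: Compute the convergence rate.
r = 1 - 2/(kappa + 1) = 1 - 2*mu/(L + mu) = (L - mu)/(L + mu) = 2/12 = 0.1667


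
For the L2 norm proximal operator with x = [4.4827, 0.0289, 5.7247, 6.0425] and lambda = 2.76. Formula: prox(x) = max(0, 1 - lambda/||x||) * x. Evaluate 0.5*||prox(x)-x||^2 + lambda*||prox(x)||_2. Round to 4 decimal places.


Step 1: Compute ||x||.
||x|| = 9.4541
Step 2: Compute scaling factor.
scale = max(0, 1 - 2.76/9.4541) = 0.7081
Step 3: prox(x) = [3.174, 0.0205, 4.0534, 4.2785]
||prox(x)|| = 6.6941
Step 4: Proximal objective.
0.5*||prox-x||^2 = 3.8088
lambda*||prox|| = 18.4757
Total = 22.2844


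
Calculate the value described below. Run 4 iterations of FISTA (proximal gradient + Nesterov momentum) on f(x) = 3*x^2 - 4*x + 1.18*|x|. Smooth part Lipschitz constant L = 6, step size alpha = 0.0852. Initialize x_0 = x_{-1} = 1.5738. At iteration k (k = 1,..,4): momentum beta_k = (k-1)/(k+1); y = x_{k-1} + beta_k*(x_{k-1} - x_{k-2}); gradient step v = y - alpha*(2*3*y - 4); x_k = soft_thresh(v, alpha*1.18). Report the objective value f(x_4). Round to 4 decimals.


FISTA on f(x) = 3*x^2 - 4*x + 1.18*|x|
L = 6, alpha = 0.0852
Iteration 1: beta = 0.0, y = 1.5738 + 0.0*(1.5738 - 1.5738) = 1.5738
  grad(y) = 5.4428, v = y - alpha*grad = 1.1101
  prox(v) = soft_thresh(1.1101, 0.1005) = 1.0095
Iteration 2: beta = 0.3333, y = 1.0095 + 0.3333*(1.0095 - 1.5738) = 0.8214
  grad(y) = 0.9287, v = y - alpha*grad = 0.7423
  prox(v) = soft_thresh(0.7423, 0.1005) = 0.6418
Iteration 3: beta = 0.5, y = 0.6418 + 0.5*(0.6418 - 1.0095) = 0.4579
  grad(y) = -1.2525, v = y - alpha*grad = 0.5646
  prox(v) = soft_thresh(0.5646, 0.1005) = 0.4641
Iteration 4: beta = 0.6, y = 0.4641 + 0.6*(0.4641 - 0.6418) = 0.3575
  grad(y) = -1.8552, v = y - alpha*grad = 0.5155
  prox(v) = soft_thresh(0.5155, 0.1005) = 0.415
f(x_4) = 3*0.415^2 - 4*0.415 + 1.18*|0.415| = -0.6536


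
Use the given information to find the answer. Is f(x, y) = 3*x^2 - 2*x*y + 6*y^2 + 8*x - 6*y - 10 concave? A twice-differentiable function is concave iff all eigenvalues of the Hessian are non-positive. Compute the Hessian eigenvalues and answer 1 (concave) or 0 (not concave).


The Hessian of f(x,y) = 3*x^2 - 2*x*y + 6*y^2 + 8*x - 6*y - 10 is:
H = [[6, -2], [-2, 12]]
Trace = 6 + 12 = 18
Determinant = 6*12 - (-2)^2 = 68
Discriminant = (18)^2 - 4*68 = 52.0
Eigenvalues: lambda_1 = 5.3944, lambda_2 = 12.6056
The function is not concave.

0


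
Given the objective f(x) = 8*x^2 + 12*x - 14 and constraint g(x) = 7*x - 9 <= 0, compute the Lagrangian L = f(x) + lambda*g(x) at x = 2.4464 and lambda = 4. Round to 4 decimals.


Step 1: Evaluate f(x).
f(2.4464) = 8*2.4464^2 + 12*2.4464 - 14 = 63.2358
Step 2: Evaluate g(x).
g(2.4464) = 7*2.4464 - 9 = 8.1248
Step 3: Compute Lagrangian.
L = 63.2358 + 4*8.1248 = 95.735


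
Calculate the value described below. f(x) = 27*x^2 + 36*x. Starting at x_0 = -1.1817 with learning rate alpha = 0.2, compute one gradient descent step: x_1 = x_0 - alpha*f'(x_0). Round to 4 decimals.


We compute the gradient at x_0 and apply the update.
f'(x) = 54*x + 36
f'(-1.1817) = 54*-1.1817 + 36 = -27.8118
x_1 = -1.1817 - 0.2*-27.8118 = 4.3807


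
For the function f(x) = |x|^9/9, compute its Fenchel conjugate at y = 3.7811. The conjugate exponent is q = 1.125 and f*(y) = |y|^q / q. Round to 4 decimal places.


The conjugate exponent q satisfies 1/p + 1/q = 1.
p = 9, so q = 9/(9 - 1) = 1.125
|y|^q = 3.7811^1.125 = 4.465
f*(3.7811) = 4.465 / 1.125 = 3.9689


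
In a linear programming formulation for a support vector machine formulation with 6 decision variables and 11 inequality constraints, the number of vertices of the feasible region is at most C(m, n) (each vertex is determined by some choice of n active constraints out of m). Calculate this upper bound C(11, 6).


Each vertex corresponds to some choice of n active constraints out of m, so the number of vertices is at most C(m, n) = m! / (n!(m-n)!).
m = 11, n = 6
Numerator: 11 * 10 * 9 * 8 * 7 * 6
Denominator: 6! = 720
C(11, 6) = 462


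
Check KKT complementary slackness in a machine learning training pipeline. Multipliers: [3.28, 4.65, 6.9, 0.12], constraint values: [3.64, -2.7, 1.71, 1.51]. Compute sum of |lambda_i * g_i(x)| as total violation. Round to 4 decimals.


KKT complementary slackness check:
lambda_1 * g_1 = 3.28 * 3.64 = 11.9392
lambda_2 * g_2 = 4.65 * -2.7 = -12.555
lambda_3 * g_3 = 6.9 * 1.71 = 11.799
lambda_4 * g_4 = 0.12 * 1.51 = 0.1812
Total violation = 11.9392 + 12.555 + 11.799 + 0.1812 = 36.4744


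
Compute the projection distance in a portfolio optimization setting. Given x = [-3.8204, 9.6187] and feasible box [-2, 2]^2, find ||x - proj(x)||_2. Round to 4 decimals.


Project each component onto [-2, 2].
clip(-3.8204) = -2.0, clip(9.6187) = 2.0
Projection = [-2.0, 2.0]
Squared diffs: [3.3139, 58.0446]
Distance = sqrt(61.3585) = 7.8332


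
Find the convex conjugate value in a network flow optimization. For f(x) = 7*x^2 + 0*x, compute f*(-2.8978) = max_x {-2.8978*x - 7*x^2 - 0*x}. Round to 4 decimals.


f*(y) = sup_x {y*x - a*x^2 - b*x} = sup_x {(y-b)*x - a*x^2}
FOC: (y - b) - 2a*x = 0 => x* = (y - b)/(2a)
x* = (-2.8978 - 0)/(2*7) = -0.207
f*(-2.8978) = (y-b)^2/(4a) = (-2.8978 - 0)^2/(4*7)
= 8.3972/28 = 0.2999


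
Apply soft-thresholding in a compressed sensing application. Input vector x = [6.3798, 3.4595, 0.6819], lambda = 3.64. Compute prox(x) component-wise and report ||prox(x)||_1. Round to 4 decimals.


Soft-thresholding with lambda = 3.64:
prox(6.3798) = sign(6.3798)*max(|6.3798| - 3.64, 0) = 2.7398
prox(3.4595) = sign(3.4595)*max(|3.4595| - 3.64, 0) = 0.0
prox(0.6819) = sign(0.6819)*max(|0.6819| - 3.64, 0) = 0.0
prox(x) = [2.7398, 0.0, 0.0]
||prox(x)||_1 = 2.7398 + 0.0 + 0.0 = 2.7398


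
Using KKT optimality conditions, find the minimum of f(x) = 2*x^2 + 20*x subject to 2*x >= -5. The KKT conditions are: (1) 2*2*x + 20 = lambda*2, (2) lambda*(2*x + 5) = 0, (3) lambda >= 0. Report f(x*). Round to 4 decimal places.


Step 1: Try lambda = 0 (constraint inactive).
x_unc = -20/(2*2) = -5.0
Check: 2*-5.0 = -10.0 < -5 -- violated!
Step 2: Constraint must be active: 2*x = -5
x* = -5/2 = -2.5
lambda = (2*2*(-2.5) + 20)/2 = 5.0
Step 3: Compute optimal value.
f(x*) = 2*(-2.5)^2 + 20*(-2.5) = -37.5


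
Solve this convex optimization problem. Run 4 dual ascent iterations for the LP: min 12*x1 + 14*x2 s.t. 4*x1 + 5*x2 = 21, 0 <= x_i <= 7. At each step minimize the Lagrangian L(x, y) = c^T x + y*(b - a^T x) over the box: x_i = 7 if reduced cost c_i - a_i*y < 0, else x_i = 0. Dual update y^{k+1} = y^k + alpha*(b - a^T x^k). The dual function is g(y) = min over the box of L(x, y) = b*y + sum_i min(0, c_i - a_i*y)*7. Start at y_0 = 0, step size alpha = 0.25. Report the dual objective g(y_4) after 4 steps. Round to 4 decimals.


Dual ascent for LP: min 12*x1 + 14*x2, 4*x1 + 5*x2 = 21, 0 <= x_i <= 7
Step 1: y^k = 0.0, reduced costs: (12.0, 14.0)
  x^k = (0.0, 0.0), subgradient = b - a^T x = 21.0
  y^{k+1} = 0.0 + 0.25*21.0 = 5.25
Step 2: y^k = 5.25, reduced costs: (-9.0, -12.25)
  x^k = (7.0, 7.0), subgradient = b - a^T x = -42.0
  y^{k+1} = 5.25 + 0.25*-42.0 = -5.25
Step 3: y^k = -5.25, reduced costs: (33.0, 40.25)
  x^k = (0.0, 0.0), subgradient = b - a^T x = 21.0
  y^{k+1} = -5.25 + 0.25*21.0 = 0.0
Step 4: y^k = 0.0, reduced costs: (12.0, 14.0)
  x^k = (0.0, 0.0), subgradient = b - a^T x = 21.0
  y^{k+1} = 0.0 + 0.25*21.0 = 5.25
Dual objective at y_4 = 5.25: reduced costs (-9.0, -12.25), box minimizer x = (7.0, 7.0)
g(y_4) = b*y + (c1 - a1*y)*x1 + (c2 - a2*y)*x2 = 21*5.25 + (-9.0)*7.0 + (-12.25)*7.0 = 110.25 - 63.0 - 85.75 = -38.5


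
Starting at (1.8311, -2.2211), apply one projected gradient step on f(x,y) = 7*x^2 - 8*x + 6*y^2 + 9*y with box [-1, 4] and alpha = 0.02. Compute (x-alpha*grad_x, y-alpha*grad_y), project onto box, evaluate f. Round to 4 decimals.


Step 1: Compute gradient at (1.8311, -2.2211).
grad_x = 2*7*1.8311 - 8 = 17.6354
grad_y = 2*6*-2.2211 + 9 = -17.6532
Step 2: Gradient step.
x_raw = 1.8311 - 0.02*17.6354 = 1.4784
y_raw = -2.2211 - 0.02*-17.6532 = -1.868
Step 3: Project onto [-1, 4].
x_proj = clip(1.4784) = 1.4784
y_proj = clip(-1.868) = -1.0
Step 4: Evaluate f.
f(1.4784, -1.0) = 0.4724


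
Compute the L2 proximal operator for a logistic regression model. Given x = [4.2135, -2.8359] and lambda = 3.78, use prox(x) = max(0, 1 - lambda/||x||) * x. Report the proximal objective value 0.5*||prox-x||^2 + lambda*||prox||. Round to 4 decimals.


Step 1: Compute ||x||.
||x|| = 5.079
Step 2: Compute scaling factor.
scale = max(0, 1 - 3.78/5.079) = 0.2558
Step 3: prox(x) = [1.0776, -0.7253]
||prox(x)|| = 1.299
Step 4: Proximal objective.
0.5*||prox-x||^2 = 7.1442
lambda*||prox|| = 4.9102
Total = 12.0543


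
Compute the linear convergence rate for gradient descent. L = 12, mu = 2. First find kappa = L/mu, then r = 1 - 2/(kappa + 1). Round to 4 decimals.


Step 1: Compute the condition number.
kappa = L/mu = 12/2 = 6.0
Step 2: Compute the convergence rate.
r = 1 - 2/(kappa + 1) = 1 - 2*mu/(L + mu) = (L - mu)/(L + mu) = 10/14 = 0.7143


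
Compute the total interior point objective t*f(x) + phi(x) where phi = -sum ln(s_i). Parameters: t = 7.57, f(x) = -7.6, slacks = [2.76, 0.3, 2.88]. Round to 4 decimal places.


Step 1: Compute log-barrier.
ln values: [1.0152, -1.204, 1.0578]
phi = -(1.0152 - 1.204 + 1.0578) = -0.869
Step 2: Compute augmented objective.
t*f(x) = 7.57*-7.6 = -57.532
Total = -57.532 - 0.869 = -58.401


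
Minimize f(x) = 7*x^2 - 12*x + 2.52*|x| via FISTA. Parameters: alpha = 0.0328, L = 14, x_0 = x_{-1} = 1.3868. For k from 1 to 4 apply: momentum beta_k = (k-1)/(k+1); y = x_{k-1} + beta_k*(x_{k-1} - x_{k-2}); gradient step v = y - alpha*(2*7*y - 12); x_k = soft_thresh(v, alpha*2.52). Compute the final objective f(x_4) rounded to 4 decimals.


FISTA on f(x) = 7*x^2 - 12*x + 2.52*|x|
L = 14, alpha = 0.0328
Iteration 1: beta = 0.0, y = 1.3868 + 0.0*(1.3868 - 1.3868) = 1.3868
  grad(y) = 7.4152, v = y - alpha*grad = 1.1436
  prox(v) = soft_thresh(1.1436, 0.0827) = 1.0609
Iteration 2: beta = 0.3333, y = 1.0609 + 0.3333*(1.0609 - 1.3868) = 0.9523
  grad(y) = 1.3322, v = y - alpha*grad = 0.9086
  prox(v) = soft_thresh(0.9086, 0.0827) = 0.8259
Iteration 3: beta = 0.5, y = 0.8259 + 0.5*(0.8259 - 1.0609) = 0.7085
  grad(y) = -2.0816, v = y - alpha*grad = 0.7767
  prox(v) = soft_thresh(0.7767, 0.0827) = 0.6941
Iteration 4: beta = 0.6, y = 0.6941 + 0.6*(0.6941 - 0.8259) = 0.615
  grad(y) = -3.3906, v = y - alpha*grad = 0.7262
  prox(v) = soft_thresh(0.7262, 0.0827) = 0.6435
f(x_4) = 7*0.6435^2 - 12*0.6435 + 2.52*|0.6435| = -3.2017


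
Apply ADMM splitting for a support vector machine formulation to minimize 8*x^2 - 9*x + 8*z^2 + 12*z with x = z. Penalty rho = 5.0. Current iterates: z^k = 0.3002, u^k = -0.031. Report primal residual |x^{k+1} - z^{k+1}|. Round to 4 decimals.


ADMM iteration with rho = 5.0, z^k = 0.3002, u^k = -0.031
Step 1: x-update.
Minimize 8*x^2 - 9*x + (5.0/2)*(x - 0.3002 - 0.031)^2
FOC: (2*8 + 5.0)*x = 9 + 5.0*(0.3002 + 0.031)
x^{k+1} = 0.5074
Step 2: z-update.
Minimize 8*z^2 + 12*z + (5.0/2)*(0.5074 - z - 0.031)^2
FOC: (2*8 + 5.0)*z = -12 + 5.0*(0.5074 - 0.031)
z^{k+1} = -0.458
Step 3: u-update.
u^{k+1} = -0.031 + 0.5074 + 0.458 = 0.9344
Step 4: Primal residual = |0.5074 + 0.458| = 0.9654


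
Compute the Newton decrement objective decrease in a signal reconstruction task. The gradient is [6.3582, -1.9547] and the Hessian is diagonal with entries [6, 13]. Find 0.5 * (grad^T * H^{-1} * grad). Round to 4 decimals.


Step 1: H is diagonal, so H^(-1) * g = [1.0597, -0.1504].
Step 2: g^T H^(-1) g = sum_i g_i^2 / H_ii
  = (6.3582)^2/6 + (-1.9547)^2/13
  = 6.7378 + 0.2939 = 7.0317
Step 3: Objective decrease = 0.5 * g^T H^(-1) g = 3.5158


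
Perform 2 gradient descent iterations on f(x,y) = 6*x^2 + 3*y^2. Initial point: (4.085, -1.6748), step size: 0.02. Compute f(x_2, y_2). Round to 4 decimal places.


Gradient descent on f(x,y) = 6*x^2 + 3*y^2.
Starting point: (4.085, -1.6748), alpha = 0.02
Step 1: grad_x = 2*6*4.085 = 49.02, grad_y = 2*3*-1.6748 = -10.0488
  x_1 = 4.085 - 0.02*49.02 = 3.1046
  y_1 = -1.6748 - 0.02*-10.0488 = -1.4738
Step 2: grad_x = 2*6*3.1046 = 37.2552, grad_y = 2*3*-1.4738 = -8.8429
  x_2 = 3.1046 - 0.02*37.2552 = 2.3595
  y_2 = -1.4738 - 0.02*-8.8429 = -1.297
f(2.3595, -1.297) = 6*2.3595^2 + 3*(-1.297)^2 = 38.4497


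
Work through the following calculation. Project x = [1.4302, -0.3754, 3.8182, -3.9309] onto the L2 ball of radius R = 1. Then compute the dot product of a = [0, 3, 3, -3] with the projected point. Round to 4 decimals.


Step 1: Compute ||x|| (intermediates to 6 decimals).
||x|| = sqrt(1.4302^2 + (-0.3754)^2 + 3.8182^2 + (-3.9309)^2) = 5.676004
Step 2: Project.
Since ||x|| > R, scale = R/||x|| = 1/5.676004 = 0.17618, proj(x) = scale * x
proj(x) = [0.251973, -0.066138, 0.67269, -0.692546]
Step 3: Dot product.
a^T * proj(x) = 0*0.251973 + 3*(-0.066138) + 3*0.67269 - 3*(-0.692546) = 3.8973


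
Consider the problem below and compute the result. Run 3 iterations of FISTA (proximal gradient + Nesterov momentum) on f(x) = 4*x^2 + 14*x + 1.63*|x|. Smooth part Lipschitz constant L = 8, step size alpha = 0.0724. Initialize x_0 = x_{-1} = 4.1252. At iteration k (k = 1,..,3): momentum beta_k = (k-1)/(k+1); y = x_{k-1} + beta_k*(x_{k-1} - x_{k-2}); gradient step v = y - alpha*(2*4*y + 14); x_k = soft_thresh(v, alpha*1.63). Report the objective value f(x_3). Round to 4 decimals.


FISTA on f(x) = 4*x^2 + 14*x + 1.63*|x|
L = 8, alpha = 0.0724
Iteration 1: beta = 0.0, y = 4.1252 + 0.0*(4.1252 - 4.1252) = 4.1252
  grad(y) = 47.0016, v = y - alpha*grad = 0.7223
  prox(v) = soft_thresh(0.7223, 0.118) = 0.6043
Iteration 2: beta = 0.3333, y = 0.6043 + 0.3333*(0.6043 - 4.1252) = -0.5694
  grad(y) = 9.445, v = y - alpha*grad = -1.2532
  prox(v) = soft_thresh(-1.2532, 0.118) = -1.1352
Iteration 3: beta = 0.5, y = -1.1352 + 0.5*(-1.1352 - 0.6043) = -2.0049
  grad(y) = -2.0392, v = y - alpha*grad = -1.8573
  prox(v) = soft_thresh(-1.8573, 0.118) = -1.7393
f(x_3) = 4*(-1.7393)^2 + 14*(-1.7393) + 1.63*|-1.7393| = -9.4146


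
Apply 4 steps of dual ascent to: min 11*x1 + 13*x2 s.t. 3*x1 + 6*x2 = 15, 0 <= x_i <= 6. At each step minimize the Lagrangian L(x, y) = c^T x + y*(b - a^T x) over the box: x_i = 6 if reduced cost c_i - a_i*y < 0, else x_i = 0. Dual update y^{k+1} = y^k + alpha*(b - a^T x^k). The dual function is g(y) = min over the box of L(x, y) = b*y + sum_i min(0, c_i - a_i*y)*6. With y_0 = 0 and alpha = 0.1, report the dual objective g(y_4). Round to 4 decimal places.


Dual ascent for LP: min 11*x1 + 13*x2, 3*x1 + 6*x2 = 15, 0 <= x_i <= 6
Step 1: y^k = 0.0, reduced costs: (11.0, 13.0)
  x^k = (0.0, 0.0), subgradient = b - a^T x = 15.0
  y^{k+1} = 0.0 + 0.1*15.0 = 1.5
Step 2: y^k = 1.5, reduced costs: (6.5, 4.0)
  x^k = (0.0, 0.0), subgradient = b - a^T x = 15.0
  y^{k+1} = 1.5 + 0.1*15.0 = 3.0
Step 3: y^k = 3.0, reduced costs: (2.0, -5.0)
  x^k = (0.0, 6.0), subgradient = b - a^T x = -21.0
  y^{k+1} = 3.0 + 0.1*-21.0 = 0.9
Step 4: y^k = 0.9, reduced costs: (8.3, 7.6)
  x^k = (0.0, 0.0), subgradient = b - a^T x = 15.0
  y^{k+1} = 0.9 + 0.1*15.0 = 2.4
Dual objective at y_4 = 2.4: reduced costs (3.8, -1.4), box minimizer x = (0.0, 6.0)
g(y_4) = b*y + (c1 - a1*y)*x1 + (c2 - a2*y)*x2 = 15*2.4 + 3.8*0.0 + (-1.4)*6.0 = 36.0 + 0.0 - 8.4 = 27.6


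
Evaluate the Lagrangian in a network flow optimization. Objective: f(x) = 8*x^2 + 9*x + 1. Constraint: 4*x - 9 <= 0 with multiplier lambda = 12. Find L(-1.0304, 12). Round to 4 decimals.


Step 1: Evaluate f(x).
f(-1.0304) = 8*(-1.0304)^2 + 9*(-1.0304) + 1 = 0.2202
Step 2: Evaluate g(x).
g(-1.0304) = 4*-1.0304 - 9 = -13.1216
Step 3: Compute Lagrangian.
L = 0.2202 + 12*-13.1216 = -157.239


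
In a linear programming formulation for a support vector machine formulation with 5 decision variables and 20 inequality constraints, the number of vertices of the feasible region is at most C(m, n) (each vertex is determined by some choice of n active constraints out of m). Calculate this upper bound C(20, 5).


Each vertex corresponds to some choice of n active constraints out of m, so the number of vertices is at most C(m, n) = m! / (n!(m-n)!).
m = 20, n = 5
Numerator: 20 * 19 * 18 * 17 * 16
Denominator: 5! = 120
C(20, 5) = 15504


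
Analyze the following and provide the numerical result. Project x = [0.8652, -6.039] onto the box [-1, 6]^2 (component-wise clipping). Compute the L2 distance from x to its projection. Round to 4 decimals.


Project each component onto [-1, 6].
clip(0.8652) = 0.8652, clip(-6.039) = -1.0
Projection = [0.8652, -1.0]
Squared diffs: [0.0, 25.3915]
Distance = sqrt(25.3915) = 5.039


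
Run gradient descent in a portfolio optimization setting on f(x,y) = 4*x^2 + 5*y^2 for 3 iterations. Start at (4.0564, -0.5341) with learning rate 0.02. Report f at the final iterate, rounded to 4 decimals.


Gradient descent on f(x,y) = 4*x^2 + 5*y^2.
Starting point: (4.0564, -0.5341), alpha = 0.02
Step 1: grad_x = 2*4*4.0564 = 32.4512, grad_y = 2*5*-0.5341 = -5.341
  x_1 = 4.0564 - 0.02*32.4512 = 3.4074
  y_1 = -0.5341 - 0.02*-5.341 = -0.4273
Step 2: grad_x = 2*4*3.4074 = 27.259, grad_y = 2*5*-0.4273 = -4.2728
  x_2 = 3.4074 - 0.02*27.259 = 2.8622
  y_2 = -0.4273 - 0.02*-4.2728 = -0.3418
Step 3: grad_x = 2*4*2.8622 = 22.8976, grad_y = 2*5*-0.3418 = -3.4182
  x_3 = 2.8622 - 0.02*22.8976 = 2.4042
  y_3 = -0.3418 - 0.02*-3.4182 = -0.2735
f(2.4042, -0.2735) = 4*2.4042^2 + 5*(-0.2735)^2 = 23.4955


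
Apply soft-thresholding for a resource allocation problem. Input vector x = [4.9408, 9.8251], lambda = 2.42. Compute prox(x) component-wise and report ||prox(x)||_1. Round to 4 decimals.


Soft-thresholding with lambda = 2.42:
prox(4.9408) = sign(4.9408)*max(|4.9408| - 2.42, 0) = 2.5208
prox(9.8251) = sign(9.8251)*max(|9.8251| - 2.42, 0) = 7.4051
prox(x) = [2.5208, 7.4051]
||prox(x)||_1 = 2.5208 + 7.4051 = 9.9259


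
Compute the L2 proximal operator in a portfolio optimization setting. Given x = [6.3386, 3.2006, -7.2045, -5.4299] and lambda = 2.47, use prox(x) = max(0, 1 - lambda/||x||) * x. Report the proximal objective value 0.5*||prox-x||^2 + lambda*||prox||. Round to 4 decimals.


Step 1: Compute ||x||.
||x|| = 11.4809
Step 2: Compute scaling factor.
scale = max(0, 1 - 2.47/11.4809) = 0.7849
Step 3: prox(x) = [4.9749, 2.512, -5.6545, -4.2617]
||prox(x)|| = 9.0109
Step 4: Proximal objective.
0.5*||prox-x||^2 = 3.0505
lambda*||prox|| = 22.2569
Total = 25.3073


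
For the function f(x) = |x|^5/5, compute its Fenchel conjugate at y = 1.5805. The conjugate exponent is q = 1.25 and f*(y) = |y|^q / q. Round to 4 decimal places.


The conjugate exponent q satisfies 1/p + 1/q = 1.
p = 5, so q = 5/(5 - 1) = 1.25
|y|^q = 1.5805^1.25 = 1.7721
f*(1.5805) = 1.7721 / 1.25 = 1.4177


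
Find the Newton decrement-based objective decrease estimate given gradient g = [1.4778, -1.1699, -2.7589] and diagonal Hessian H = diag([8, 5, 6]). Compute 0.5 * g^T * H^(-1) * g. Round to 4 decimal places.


Step 1: H is diagonal, so H^(-1) * g = [0.1847, -0.234, -0.4598].
Step 2: g^T H^(-1) g = sum_i g_i^2 / H_ii
  = (1.4778)^2/8 + (-1.1699)^2/5 + (-2.7589)^2/6
  = 0.273 + 0.2737 + 1.2686 = 1.8153
Step 3: Objective decrease = 0.5 * g^T H^(-1) g = 0.9077


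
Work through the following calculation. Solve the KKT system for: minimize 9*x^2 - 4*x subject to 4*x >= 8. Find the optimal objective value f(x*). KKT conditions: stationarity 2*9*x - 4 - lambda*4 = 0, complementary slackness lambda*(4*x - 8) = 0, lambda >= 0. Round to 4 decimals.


Step 1: Try lambda = 0 (constraint inactive).
x_unc = 4/(2*9) = 0.2222
Check: 4*0.2222 = 0.8888 < 8 -- violated!
Step 2: Constraint must be active: 4*x = 8
x* = 8/4 = 2.0
lambda = (2*9*2.0 - 4)/4 = 8.0
Step 3: Compute optimal value.
f(x*) = 9*2.0^2 - 4*2.0 = 28.0


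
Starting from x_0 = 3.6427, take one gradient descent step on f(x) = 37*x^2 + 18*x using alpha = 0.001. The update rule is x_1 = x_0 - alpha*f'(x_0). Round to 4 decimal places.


We compute the gradient at x_0 and apply the update.
f'(x) = 74*x + 18
f'(3.6427) = 74*3.6427 + 18 = 287.5598
x_1 = 3.6427 - 0.001*287.5598 = 3.3551


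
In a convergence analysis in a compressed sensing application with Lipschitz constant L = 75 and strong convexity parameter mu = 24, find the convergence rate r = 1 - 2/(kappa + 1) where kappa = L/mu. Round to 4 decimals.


Step 1: Compute the condition number.
kappa = L/mu = 75/24 = 3.125
Step 2: Compute the convergence rate.
r = 1 - 2/(kappa + 1) = 1 - 2*mu/(L + mu) = (L - mu)/(L + mu) = 51/99 = 0.5152


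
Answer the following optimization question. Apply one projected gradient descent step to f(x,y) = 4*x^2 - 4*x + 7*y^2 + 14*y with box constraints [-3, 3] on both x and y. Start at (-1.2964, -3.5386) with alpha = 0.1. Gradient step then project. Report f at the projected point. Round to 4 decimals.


Step 1: Compute gradient at (-1.2964, -3.5386).
grad_x = 2*4*-1.2964 - 4 = -14.3712
grad_y = 2*7*-3.5386 + 14 = -35.5404
Step 2: Gradient step.
x_raw = -1.2964 - 0.1*-14.3712 = 0.1407
y_raw = -3.5386 - 0.1*-35.5404 = 0.0154
Step 3: Project onto [-3, 3].
x_proj = clip(0.1407) = 0.1407
y_proj = clip(0.0154) = 0.0154
Step 4: Evaluate f.
f(0.1407, 0.0154) = -0.2658


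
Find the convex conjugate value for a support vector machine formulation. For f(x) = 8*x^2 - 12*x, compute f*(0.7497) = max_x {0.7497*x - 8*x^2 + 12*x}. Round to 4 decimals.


f*(y) = sup_x {y*x - a*x^2 - b*x} = sup_x {(y-b)*x - a*x^2}
FOC: (y - b) - 2a*x = 0 => x* = (y - b)/(2a)
x* = (0.7497 + 12)/(2*8) = 0.7969
f*(0.7497) = (y-b)^2/(4a) = (0.7497 + 12)^2/(4*8)
= 162.5549/32 = 5.0798


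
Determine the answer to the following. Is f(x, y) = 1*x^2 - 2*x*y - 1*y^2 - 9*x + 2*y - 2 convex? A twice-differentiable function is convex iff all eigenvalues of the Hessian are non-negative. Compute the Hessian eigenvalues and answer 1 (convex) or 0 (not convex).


The Hessian of f(x,y) = 1*x^2 - 2*x*y - 1*y^2 - 9*x + 2*y - 2 is:
H = [[2, -2], [-2, -2]]
Trace = 2 - 2 = 0
Determinant = 2*-2 - (-2)^2 = -8
Discriminant = (0)^2 - 4*-8 = 32.0
Eigenvalues: lambda_1 = -2.8284, lambda_2 = 2.8284
The function is not convex.

0


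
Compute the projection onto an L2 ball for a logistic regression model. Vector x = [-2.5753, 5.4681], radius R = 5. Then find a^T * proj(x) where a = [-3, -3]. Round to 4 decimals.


Step 1: Compute ||x|| (intermediates to 6 decimals).
||x|| = sqrt((-2.5753)^2 + 5.4681^2) = 6.044195
Step 2: Project.
Since ||x|| > R, scale = R/||x|| = 5/6.044195 = 0.82724, proj(x) = scale * x
proj(x) = [-2.130391, 4.523431]
Step 3: Dot product.
a^T * proj(x) = -3*(-2.130391) - 3*4.523431 = -7.1791


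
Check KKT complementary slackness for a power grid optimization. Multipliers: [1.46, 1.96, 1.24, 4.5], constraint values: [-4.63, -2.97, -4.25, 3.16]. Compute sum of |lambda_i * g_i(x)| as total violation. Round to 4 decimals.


KKT complementary slackness check:
lambda_1 * g_1 = 1.46 * -4.63 = -6.7598
lambda_2 * g_2 = 1.96 * -2.97 = -5.8212
lambda_3 * g_3 = 1.24 * -4.25 = -5.27
lambda_4 * g_4 = 4.5 * 3.16 = 14.22
Total violation = 6.7598 + 5.8212 + 5.27 + 14.22 = 32.071


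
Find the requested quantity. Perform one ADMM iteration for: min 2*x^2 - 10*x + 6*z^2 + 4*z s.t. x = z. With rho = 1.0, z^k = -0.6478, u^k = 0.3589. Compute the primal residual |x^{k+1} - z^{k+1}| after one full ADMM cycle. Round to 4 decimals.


ADMM iteration with rho = 1.0, z^k = -0.6478, u^k = 0.3589
Step 1: x-update.
Minimize 2*x^2 - 10*x + (1.0/2)*(x + 0.6478 + 0.3589)^2
FOC: (2*2 + 1.0)*x = 10 + 1.0*(-0.6478 - 0.3589)
x^{k+1} = 1.7987
Step 2: z-update.
Minimize 6*z^2 + 4*z + (1.0/2)*(1.7987 - z + 0.3589)^2
FOC: (2*6 + 1.0)*z = -4 + 1.0*(1.7987 + 0.3589)
z^{k+1} = -0.1417
Step 3: u-update.
u^{k+1} = 0.3589 + 1.7987 + 0.1417 = 2.2993
Step 4: Primal residual = |1.7987 + 0.1417| = 1.9404
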